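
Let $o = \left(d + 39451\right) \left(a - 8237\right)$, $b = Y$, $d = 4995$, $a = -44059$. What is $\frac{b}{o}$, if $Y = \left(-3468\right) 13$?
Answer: $\frac{3757}{193695668} \approx 1.9396 \cdot 10^{-5}$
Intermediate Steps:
$Y = -45084$
$b = -45084$
$o = -2324348016$ ($o = \left(4995 + 39451\right) \left(-44059 - 8237\right) = 44446 \left(-52296\right) = -2324348016$)
$\frac{b}{o} = - \frac{45084}{-2324348016} = \left(-45084\right) \left(- \frac{1}{2324348016}\right) = \frac{3757}{193695668}$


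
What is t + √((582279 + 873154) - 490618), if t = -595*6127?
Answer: -3645565 + √964815 ≈ -3.6446e+6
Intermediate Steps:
t = -3645565
t + √((582279 + 873154) - 490618) = -3645565 + √((582279 + 873154) - 490618) = -3645565 + √(1455433 - 490618) = -3645565 + √964815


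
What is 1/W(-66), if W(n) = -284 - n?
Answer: -1/218 ≈ -0.0045872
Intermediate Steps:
1/W(-66) = 1/(-284 - 1*(-66)) = 1/(-284 + 66) = 1/(-218) = -1/218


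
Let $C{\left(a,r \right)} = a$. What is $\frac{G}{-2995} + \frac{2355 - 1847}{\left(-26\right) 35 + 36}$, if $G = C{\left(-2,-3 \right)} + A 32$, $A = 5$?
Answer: $- \frac{829776}{1308815} \approx -0.63399$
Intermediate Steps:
$G = 158$ ($G = -2 + 5 \cdot 32 = -2 + 160 = 158$)
$\frac{G}{-2995} + \frac{2355 - 1847}{\left(-26\right) 35 + 36} = \frac{158}{-2995} + \frac{2355 - 1847}{\left(-26\right) 35 + 36} = 158 \left(- \frac{1}{2995}\right) + \frac{2355 - 1847}{-910 + 36} = - \frac{158}{2995} + \frac{508}{-874} = - \frac{158}{2995} + 508 \left(- \frac{1}{874}\right) = - \frac{158}{2995} - \frac{254}{437} = - \frac{829776}{1308815}$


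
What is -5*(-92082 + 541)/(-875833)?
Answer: -457705/875833 ≈ -0.52259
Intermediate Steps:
-5*(-92082 + 541)/(-875833) = -5*(-91541)*(-1/875833) = 457705*(-1/875833) = -457705/875833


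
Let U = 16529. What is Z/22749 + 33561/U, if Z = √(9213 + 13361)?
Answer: 33561/16529 + √22574/22749 ≈ 2.0370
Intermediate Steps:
Z = √22574 ≈ 150.25
Z/22749 + 33561/U = √22574/22749 + 33561/16529 = 33561/16529 + √22574/22749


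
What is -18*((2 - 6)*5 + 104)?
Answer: -1512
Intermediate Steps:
-18*((2 - 6)*5 + 104) = -18*(-4*5 + 104) = -18*(-20 + 104) = -18*84 = -1512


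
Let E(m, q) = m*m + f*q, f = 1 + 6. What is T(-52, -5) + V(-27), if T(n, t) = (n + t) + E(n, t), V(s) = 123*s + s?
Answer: -736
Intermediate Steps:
f = 7
V(s) = 124*s
E(m, q) = m² + 7*q (E(m, q) = m*m + 7*q = m² + 7*q)
T(n, t) = n + n² + 8*t (T(n, t) = (n + t) + (n² + 7*t) = n + n² + 8*t)
T(-52, -5) + V(-27) = (-52 + (-52)² + 8*(-5)) + 124*(-27) = (-52 + 2704 - 40) - 3348 = 2612 - 3348 = -736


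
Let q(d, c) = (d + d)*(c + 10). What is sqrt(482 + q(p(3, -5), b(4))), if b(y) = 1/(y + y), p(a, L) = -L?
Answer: sqrt(2333)/2 ≈ 24.151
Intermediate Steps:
b(y) = 1/(2*y)
q(d, c) = 2*d*(10 + c) (q(d, c) = (2*d)*(10 + c) = 2*d*(10 + c))
sqrt(482 + q(p(3, -5), b(4))) = sqrt(482 + 2*(-1*(-5))*(10 + (1/2)/4)) = sqrt(482 + 2*5*(10 + (1/2)*(1/4))) = sqrt(482 + 2*5*(10 + 1/8)) = sqrt(482 + 2*5*(81/8)) = sqrt(482 + 405/4) = sqrt(2333/4) = sqrt(2333)/2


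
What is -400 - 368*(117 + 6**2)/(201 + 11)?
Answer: -35276/53 ≈ -665.58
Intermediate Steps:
-400 - 368*(117 + 6**2)/(201 + 11) = -400 - 368*(117 + 36)/212 = -400 - 56304/212 = -400 - 368*153/212 = -400 - 14076/53 = -35276/53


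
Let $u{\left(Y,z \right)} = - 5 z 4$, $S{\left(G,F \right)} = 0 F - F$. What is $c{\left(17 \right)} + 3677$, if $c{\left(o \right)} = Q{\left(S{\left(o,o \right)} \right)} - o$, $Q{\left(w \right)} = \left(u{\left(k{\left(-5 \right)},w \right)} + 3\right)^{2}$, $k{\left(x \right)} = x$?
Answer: $121309$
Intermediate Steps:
$S{\left(G,F \right)} = - F$ ($S{\left(G,F \right)} = 0 - F = - F$)
$u{\left(Y,z \right)} = - 20 z$
$Q{\left(w \right)} = \left(3 - 20 w\right)^{2}$ ($Q{\left(w \right)} = \left(- 20 w + 3\right)^{2} = \left(3 - 20 w\right)^{2}$)
$c{\left(o \right)} = \left(-3 - 20 o\right)^{2} - o$ ($c{\left(o \right)} = \left(-3 + 20 \left(- o\right)\right)^{2} - o = \left(-3 - 20 o\right)^{2} - o$)
$c{\left(17 \right)} + 3677 = \left(\left(3 + 20 \cdot 17\right)^{2} - 17\right) + 3677 = \left(\left(3 + 340\right)^{2} - 17\right) + 3677 = \left(343^{2} - 17\right) + 3677 = \left(117649 - 17\right) + 3677 = 117632 + 3677 = 121309$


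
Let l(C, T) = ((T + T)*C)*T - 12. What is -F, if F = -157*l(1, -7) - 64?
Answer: 13566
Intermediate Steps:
l(C, T) = -12 + 2*C*T**2 (l(C, T) = ((2*T)*C)*T - 12 = (2*C*T)*T - 12 = 2*C*T**2 - 12 = -12 + 2*C*T**2)
F = -13566 (F = -157*(-12 + 2*1*(-7)**2) - 64 = -157*(-12 + 2*1*49) - 64 = -157*(-12 + 98) - 64 = -157*86 - 64 = -13502 - 64 = -13566)
-F = -1*(-13566) = 13566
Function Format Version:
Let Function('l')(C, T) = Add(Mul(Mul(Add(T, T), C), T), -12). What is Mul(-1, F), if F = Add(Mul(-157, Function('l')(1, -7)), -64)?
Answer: 13566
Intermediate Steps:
Function('l')(C, T) = Add(-12, Mul(2, C, Pow(T, 2))) (Function('l')(C, T) = Add(Mul(Mul(Mul(2, T), C), T), -12) = Add(Mul(Mul(2, C, T), T), -12) = Add(Mul(2, C, Pow(T, 2)), -12) = Add(-12, Mul(2, C, Pow(T, 2))))
F = -13566 (F = Add(Mul(-157, Add(-12, Mul(2, 1, Pow(-7, 2)))), -64) = Add(Mul(-157, Add(-12, Mul(2, 1, 49))), -64) = Add(Mul(-157, Add(-12, 98)), -64) = Add(Mul(-157, 86), -64) = Add(-13502, -64) = -13566)
Mul(-1, F) = Mul(-1, -13566) = 13566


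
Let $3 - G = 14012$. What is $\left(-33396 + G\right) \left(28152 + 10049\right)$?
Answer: $-1810918405$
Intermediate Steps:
$G = -14009$ ($G = 3 - 14012 = -14009$)
$\left(-33396 + G\right) \left(28152 + 10049\right) = \left(-33396 - 14009\right) \left(28152 + 10049\right) = \left(-47405\right) 38201 = -1810918405$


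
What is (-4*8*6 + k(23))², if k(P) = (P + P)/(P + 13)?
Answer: 11785489/324 ≈ 36375.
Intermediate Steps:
k(P) = 2*P/(13 + P) (k(P) = (2*P)/(13 + P) = 2*P/(13 + P))
(-4*8*6 + k(23))² = (-4*8*6 + 2*23/(13 + 23))² = (-32*6 + 2*23/36)² = (-192 + 2*23*(1/36))² = (-192 + 23/18)² = (-3433/18)² = 11785489/324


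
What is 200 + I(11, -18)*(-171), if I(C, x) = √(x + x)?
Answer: 200 - 1026*I ≈ 200.0 - 1026.0*I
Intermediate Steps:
I(C, x) = √2*√x (I(C, x) = √(2*x) = √2*√x)
200 + I(11, -18)*(-171) = 200 + (√2*√(-18))*(-171) = 200 + (√2*(3*I*√2))*(-171) = 200 + (6*I)*(-171) = 200 - 1026*I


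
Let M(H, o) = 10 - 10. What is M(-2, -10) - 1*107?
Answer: -107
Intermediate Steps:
M(H, o) = 0
M(-2, -10) - 1*107 = 0 - 1*107 = 0 - 107 = -107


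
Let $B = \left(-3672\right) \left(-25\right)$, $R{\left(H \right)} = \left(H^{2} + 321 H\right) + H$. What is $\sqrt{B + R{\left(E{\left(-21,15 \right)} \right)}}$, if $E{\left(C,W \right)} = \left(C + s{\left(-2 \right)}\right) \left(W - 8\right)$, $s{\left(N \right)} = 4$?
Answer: $\sqrt{67643} \approx 260.08$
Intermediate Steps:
$E{\left(C,W \right)} = \left(-8 + W\right) \left(4 + C\right)$ ($E{\left(C,W \right)} = \left(C + 4\right) \left(W - 8\right) = \left(4 + C\right) \left(-8 + W\right) = \left(-8 + W\right) \left(4 + C\right)$)
$R{\left(H \right)} = H^{2} + 322 H$
$B = 91800$
$\sqrt{B + R{\left(E{\left(-21,15 \right)} \right)}} = \sqrt{91800 + \left(-32 - -168 + 4 \cdot 15 - 315\right) \left(322 - 119\right)} = \sqrt{91800 + \left(-32 + 168 + 60 - 315\right) \left(322 + \left(-32 + 168 + 60 - 315\right)\right)} = \sqrt{91800 - 119 \left(322 - 119\right)} = \sqrt{91800 - 24157} = \sqrt{67643}$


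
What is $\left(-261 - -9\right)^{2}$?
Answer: $63504$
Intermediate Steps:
$\left(-261 - -9\right)^{2} = \left(-261 + \left(-58 + 67\right)\right)^{2} = \left(-261 + 9\right)^{2} = \left(-252\right)^{2} = 63504$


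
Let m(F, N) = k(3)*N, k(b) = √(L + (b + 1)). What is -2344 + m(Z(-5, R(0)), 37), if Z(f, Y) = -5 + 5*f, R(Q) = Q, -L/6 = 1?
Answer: -2344 + 37*I*√2 ≈ -2344.0 + 52.326*I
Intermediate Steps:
L = -6 (L = -6*1 = -6)
k(b) = √(-5 + b) (k(b) = √(-6 + (b + 1)) = √(-6 + (1 + b)) = √(-5 + b))
m(F, N) = I*N*√2 (m(F, N) = √(-5 + 3)*N = √(-2)*N = (I*√2)*N = I*N*√2)
-2344 + m(Z(-5, R(0)), 37) = -2344 + I*37*√2 = -2344 + 37*I*√2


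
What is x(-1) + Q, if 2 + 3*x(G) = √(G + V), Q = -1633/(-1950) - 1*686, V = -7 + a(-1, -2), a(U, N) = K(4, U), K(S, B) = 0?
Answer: -445789/650 + 2*I*√2/3 ≈ -685.83 + 0.94281*I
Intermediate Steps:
a(U, N) = 0
V = -7 (V = -7 + 0 = -7)
Q = -1336067/1950 (Q = -1633*(-1/1950) - 686 = 1633/1950 - 686 = -1336067/1950 ≈ -685.16)
x(G) = -⅔ + √(-7 + G)/3 (x(G) = -⅔ + √(G - 7)/3 = -⅔ + √(-7 + G)/3)
x(-1) + Q = (-⅔ + √(-7 - 1)/3) - 1336067/1950 = (-⅔ + √(-8)/3) - 1336067/1950 = (-⅔ + (2*I*√2)/3) - 1336067/1950 = (-⅔ + 2*I*√2/3) - 1336067/1950 = -445789/650 + 2*I*√2/3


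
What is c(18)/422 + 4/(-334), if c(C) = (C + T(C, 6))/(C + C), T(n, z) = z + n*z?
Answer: -695/211422 ≈ -0.0032873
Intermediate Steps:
c(C) = (6 + 7*C)/(2*C) (c(C) = (C + 6*(1 + C))/(C + C) = (C + (6 + 6*C))/((2*C)) = (6 + 7*C)*(1/(2*C)) = (6 + 7*C)/(2*C))
c(18)/422 + 4/(-334) = (7/2 + 3/18)/422 + 4/(-334) = (7/2 + 3*(1/18))*(1/422) + 4*(-1/334) = (7/2 + ⅙)*(1/422) - 2/167 = (11/3)*(1/422) - 2/167 = 11/1266 - 2/167 = -695/211422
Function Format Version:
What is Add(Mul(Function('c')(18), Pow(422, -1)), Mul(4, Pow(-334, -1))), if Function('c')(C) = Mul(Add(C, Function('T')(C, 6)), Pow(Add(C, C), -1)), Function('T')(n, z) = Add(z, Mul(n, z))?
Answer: Rational(-695, 211422) ≈ -0.0032873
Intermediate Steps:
Function('c')(C) = Mul(Rational(1, 2), Pow(C, -1), Add(6, Mul(7, C))) (Function('c')(C) = Mul(Add(C, Mul(6, Add(1, C))), Pow(Add(C, C), -1)) = Mul(Add(C, Add(6, Mul(6, C))), Pow(Mul(2, C), -1)) = Mul(Add(6, Mul(7, C)), Mul(Rational(1, 2), Pow(C, -1))) = Mul(Rational(1, 2), Pow(C, -1), Add(6, Mul(7, C))))
Add(Mul(Function('c')(18), Pow(422, -1)), Mul(4, Pow(-334, -1))) = Add(Mul(Add(Rational(7, 2), Mul(3, Pow(18, -1))), Pow(422, -1)), Mul(4, Pow(-334, -1))) = Add(Mul(Add(Rational(7, 2), Mul(3, Rational(1, 18))), Rational(1, 422)), Mul(4, Rational(-1, 334))) = Add(Mul(Add(Rational(7, 2), Rational(1, 6)), Rational(1, 422)), Rational(-2, 167)) = Add(Mul(Rational(11, 3), Rational(1, 422)), Rational(-2, 167)) = Add(Rational(11, 1266), Rational(-2, 167)) = Rational(-695, 211422)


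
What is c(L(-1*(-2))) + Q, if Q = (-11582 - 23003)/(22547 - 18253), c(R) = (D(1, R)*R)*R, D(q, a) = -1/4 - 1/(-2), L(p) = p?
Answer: -30291/4294 ≈ -7.0543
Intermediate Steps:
D(q, a) = 1/4 (D(q, a) = -1*1/4 - 1*(-1/2) = -1/4 + 1/2 = 1/4)
c(R) = R**2/4 (c(R) = (R/4)*R = R**2/4)
Q = -34585/4294 ≈ -8.0543
c(L(-1*(-2))) + Q = (-1*(-2))**2/4 - 34585/4294 = (1/4)*2**2 - 34585/4294 = (1/4)*4 - 34585/4294 = 1 - 34585/4294 = -30291/4294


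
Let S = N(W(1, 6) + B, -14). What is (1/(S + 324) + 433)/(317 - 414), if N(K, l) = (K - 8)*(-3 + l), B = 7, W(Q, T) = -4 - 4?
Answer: -206542/46269 ≈ -4.4639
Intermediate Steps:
W(Q, T) = -8
N(K, l) = (-8 + K)*(-3 + l)
S = 153 (S = 24 - 8*(-14) - 3*(-8 + 7) + (-8 + 7)*(-14) = 24 + 112 - 3*(-1) - 1*(-14) = 24 + 112 + 3 + 14 = 153)
(1/(S + 324) + 433)/(317 - 414) = (1/(153 + 324) + 433)/(317 - 414) = (1/477 + 433)/(-97) = (1/477 + 433)*(-1/97) = (206542/477)*(-1/97) = -206542/46269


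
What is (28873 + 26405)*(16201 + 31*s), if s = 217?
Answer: 1267413984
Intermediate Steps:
(28873 + 26405)*(16201 + 31*s) = (28873 + 26405)*(16201 + 31*217) = 55278*(16201 + 6727) = 55278*22928 = 1267413984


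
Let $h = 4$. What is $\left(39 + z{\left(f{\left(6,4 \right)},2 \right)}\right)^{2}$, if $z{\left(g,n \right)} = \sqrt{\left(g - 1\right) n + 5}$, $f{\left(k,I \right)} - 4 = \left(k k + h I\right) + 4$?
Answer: $\left(39 + \sqrt{123}\right)^{2} \approx 2509.1$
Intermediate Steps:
$f{\left(k,I \right)} = 8 + k^{2} + 4 I$ ($f{\left(k,I \right)} = 4 + \left(\left(k k + 4 I\right) + 4\right) = 4 + \left(\left(k^{2} + 4 I\right) + 4\right) = 4 + \left(4 + k^{2} + 4 I\right) = 8 + k^{2} + 4 I$)
$z{\left(g,n \right)} = \sqrt{5 + n \left(-1 + g\right)}$ ($z{\left(g,n \right)} = \sqrt{\left(-1 + g\right) n + 5} = \sqrt{n \left(-1 + g\right) + 5} = \sqrt{5 + n \left(-1 + g\right)}$)
$\left(39 + z{\left(f{\left(6,4 \right)},2 \right)}\right)^{2} = \left(39 + \sqrt{5 - 2 + \left(8 + 6^{2} + 4 \cdot 4\right) 2}\right)^{2} = \left(39 + \sqrt{5 - 2 + \left(8 + 36 + 16\right) 2}\right)^{2} = \left(39 + \sqrt{5 - 2 + 60 \cdot 2}\right)^{2} = \left(39 + \sqrt{5 - 2 + 120}\right)^{2} = \left(39 + \sqrt{123}\right)^{2}$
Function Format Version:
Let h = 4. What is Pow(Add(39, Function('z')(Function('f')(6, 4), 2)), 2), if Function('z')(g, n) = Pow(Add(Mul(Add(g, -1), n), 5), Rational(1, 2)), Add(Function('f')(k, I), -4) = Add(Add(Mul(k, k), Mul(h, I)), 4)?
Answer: Pow(Add(39, Pow(123, Rational(1, 2))), 2) ≈ 2509.1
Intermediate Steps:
Function('f')(k, I) = Add(8, Pow(k, 2), Mul(4, I)) (Function('f')(k, I) = Add(4, Add(Add(Mul(k, k), Mul(4, I)), 4)) = Add(4, Add(Add(Pow(k, 2), Mul(4, I)), 4)) = Add(4, Add(4, Pow(k, 2), Mul(4, I))) = Add(8, Pow(k, 2), Mul(4, I)))
Function('z')(g, n) = Pow(Add(5, Mul(n, Add(-1, g))), Rational(1, 2)) (Function('z')(g, n) = Pow(Add(Mul(Add(-1, g), n), 5), Rational(1, 2)) = Pow(Add(Mul(n, Add(-1, g)), 5), Rational(1, 2)) = Pow(Add(5, Mul(n, Add(-1, g))), Rational(1, 2)))
Pow(Add(39, Function('z')(Function('f')(6, 4), 2)), 2) = Pow(Add(39, Pow(Add(5, Mul(-1, 2), Mul(Add(8, Pow(6, 2), Mul(4, 4)), 2)), Rational(1, 2))), 2) = Pow(Add(39, Pow(Add(5, -2, Mul(Add(8, 36, 16), 2)), Rational(1, 2))), 2) = Pow(Add(39, Pow(Add(5, -2, Mul(60, 2)), Rational(1, 2))), 2) = Pow(Add(39, Pow(Add(5, -2, 120), Rational(1, 2))), 2) = Pow(Add(39, Pow(123, Rational(1, 2))), 2)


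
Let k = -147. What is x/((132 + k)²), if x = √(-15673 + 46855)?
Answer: √31182/225 ≈ 0.78482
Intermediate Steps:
x = √31182 ≈ 176.58
x/((132 + k)²) = √31182/((132 - 147)²) = √31182/((-15)²) = √31182/225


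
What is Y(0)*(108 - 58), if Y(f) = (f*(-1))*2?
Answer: 0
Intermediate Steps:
Y(f) = -2*f (Y(f) = -f*2 = -2*f)
Y(0)*(108 - 58) = (-2*0)*(108 - 58) = 0*50 = 0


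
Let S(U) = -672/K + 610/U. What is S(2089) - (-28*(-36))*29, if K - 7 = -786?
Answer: -47568260794/1627331 ≈ -29231.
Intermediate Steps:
K = -779 (K = 7 - 786 = -779)
S(U) = 672/779 + 610/U (S(U) = -672/(-779) + 610/U = -672*(-1/779) + 610/U = 672/779 + 610/U)
S(2089) - (-28*(-36))*29 = (672/779 + 610/2089) - (-28*(-36))*29 = (672/779 + 610*(1/2089)) - 1008*29 = (672/779 + 610/2089) - 1*29232 = 1878998/1627331 - 29232 = -47568260794/1627331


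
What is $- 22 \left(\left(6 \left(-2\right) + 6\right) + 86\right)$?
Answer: $-1760$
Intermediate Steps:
$- 22 \left(\left(6 \left(-2\right) + 6\right) + 86\right) = - 22 \left(\left(-12 + 6\right) + 86\right) = - 22 \left(-6 + 86\right) = \left(-22\right) 80 = -1760$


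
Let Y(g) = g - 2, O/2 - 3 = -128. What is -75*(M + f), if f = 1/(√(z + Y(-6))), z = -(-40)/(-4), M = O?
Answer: 18750 + 25*I*√2/2 ≈ 18750.0 + 17.678*I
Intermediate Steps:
O = -250 (O = 6 + 2*(-128) = 6 - 256 = -250)
M = -250
Y(g) = -2 + g
z = -10 (z = -(-40)*(-1)/4 = -10*1 = -10)
f = -I*√2/6 (f = 1/(√(-10 + (-2 - 6))) = 1/(√(-10 - 8)) = 1/(√(-18)) = 1/(3*I*√2) = -I*√2/6 ≈ -0.2357*I)
-75*(M + f) = -75*(-250 - I*√2/6) = 18750 + 25*I*√2/2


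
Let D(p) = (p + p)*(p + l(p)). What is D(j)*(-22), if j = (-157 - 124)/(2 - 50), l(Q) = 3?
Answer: -1313675/576 ≈ -2280.7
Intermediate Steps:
j = 281/48 (j = -281/(-48) = -281*(-1/48) = 281/48 ≈ 5.8542)
D(p) = 2*p*(3 + p) (D(p) = (p + p)*(p + 3) = (2*p)*(3 + p) = 2*p*(3 + p))
D(j)*(-22) = (2*(281/48)*(3 + 281/48))*(-22) = (2*(281/48)*(425/48))*(-22) = (119425/1152)*(-22) = -1313675/576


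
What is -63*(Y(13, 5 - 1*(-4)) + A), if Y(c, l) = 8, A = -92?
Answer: 5292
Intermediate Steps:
-63*(Y(13, 5 - 1*(-4)) + A) = -63*(8 - 92) = -63*(-84) = 5292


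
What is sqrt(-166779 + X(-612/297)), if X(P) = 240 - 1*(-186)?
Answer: 71*I*sqrt(33) ≈ 407.86*I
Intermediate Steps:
X(P) = 426 (X(P) = 240 + 186 = 426)
sqrt(-166779 + X(-612/297)) = sqrt(-166779 + 426) = sqrt(-166353) = 71*I*sqrt(33)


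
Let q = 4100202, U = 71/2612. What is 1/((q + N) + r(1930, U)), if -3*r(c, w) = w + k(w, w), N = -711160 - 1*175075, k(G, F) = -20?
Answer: 7836/25184697581 ≈ 3.1114e-7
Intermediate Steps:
U = 71/2612 (U = 71*(1/2612) = 71/2612 ≈ 0.027182)
N = -886235 (N = -711160 - 175075 = -886235)
r(c, w) = 20/3 - w/3 (r(c, w) = -(w - 20)/3 = -(-20 + w)/3 = 20/3 - w/3)
1/((q + N) + r(1930, U)) = 1/((4100202 - 886235) + (20/3 - ⅓*71/2612)) = 1/(3213967 + (20/3 - 71/7836)) = 1/(3213967 + 52169/7836) = 1/(25184697581/7836) = 7836/25184697581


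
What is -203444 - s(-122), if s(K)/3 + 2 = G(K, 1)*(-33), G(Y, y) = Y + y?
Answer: -215417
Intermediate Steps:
s(K) = -105 - 99*K (s(K) = -6 + 3*((K + 1)*(-33)) = -6 + 3*((1 + K)*(-33)) = -6 + 3*(-33 - 33*K) = -6 + (-99 - 99*K) = -105 - 99*K)
-203444 - s(-122) = -203444 - (-105 - 99*(-122)) = -203444 - (-105 + 12078) = -203444 - 1*11973 = -203444 - 11973 = -215417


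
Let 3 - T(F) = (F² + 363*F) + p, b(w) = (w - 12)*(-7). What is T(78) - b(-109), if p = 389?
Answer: -35631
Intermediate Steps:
b(w) = 84 - 7*w (b(w) = (-12 + w)*(-7) = 84 - 7*w)
T(F) = -386 - F² - 363*F (T(F) = 3 - ((F² + 363*F) + 389) = 3 - (389 + F² + 363*F) = 3 + (-389 - F² - 363*F) = -386 - F² - 363*F)
T(78) - b(-109) = (-386 - 1*78² - 363*78) - (84 - 7*(-109)) = (-386 - 1*6084 - 28314) - (84 + 763) = (-386 - 6084 - 28314) - 1*847 = -34784 - 847 = -35631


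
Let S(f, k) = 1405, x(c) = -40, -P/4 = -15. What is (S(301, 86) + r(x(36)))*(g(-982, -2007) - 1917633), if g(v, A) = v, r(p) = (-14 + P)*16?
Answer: -4107754715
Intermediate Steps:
P = 60 (P = -4*(-15) = 60)
r(p) = 736 (r(p) = (-14 + 60)*16 = 46*16 = 736)
(S(301, 86) + r(x(36)))*(g(-982, -2007) - 1917633) = (1405 + 736)*(-982 - 1917633) = 2141*(-1918615) = -4107754715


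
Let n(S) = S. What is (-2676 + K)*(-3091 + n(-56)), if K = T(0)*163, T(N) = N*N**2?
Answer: 8421372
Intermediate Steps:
T(N) = N**3
K = 0 (K = 0**3*163 = 0*163 = 0)
(-2676 + K)*(-3091 + n(-56)) = (-2676 + 0)*(-3091 - 56) = -2676*(-3147) = 8421372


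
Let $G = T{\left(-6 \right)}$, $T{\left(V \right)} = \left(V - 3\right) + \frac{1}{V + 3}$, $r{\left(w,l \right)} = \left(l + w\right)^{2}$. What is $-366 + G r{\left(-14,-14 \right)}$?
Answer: $- \frac{23050}{3} \approx -7683.3$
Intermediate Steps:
$T{\left(V \right)} = -3 + V + \frac{1}{3 + V}$ ($T{\left(V \right)} = \left(-3 + V\right) + \frac{1}{3 + V} = -3 + V + \frac{1}{3 + V}$)
$G = - \frac{28}{3}$ ($G = \frac{-8 + \left(-6\right)^{2}}{3 - 6} = \frac{-8 + 36}{-3} = \left(- \frac{1}{3}\right) 28 = - \frac{28}{3} \approx -9.3333$)
$-366 + G r{\left(-14,-14 \right)} = -366 - \frac{28 \left(-14 - 14\right)^{2}}{3} = -366 - \frac{28 \left(-28\right)^{2}}{3} = -366 - \frac{21952}{3} = - \frac{23050}{3}$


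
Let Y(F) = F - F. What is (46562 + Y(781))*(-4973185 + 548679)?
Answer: -206013848372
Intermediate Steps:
Y(F) = 0
(46562 + Y(781))*(-4973185 + 548679) = (46562 + 0)*(-4973185 + 548679) = 46562*(-4424506) = -206013848372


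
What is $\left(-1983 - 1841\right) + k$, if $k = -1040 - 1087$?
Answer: $-5951$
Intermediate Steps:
$k = -2127$
$\left(-1983 - 1841\right) + k = \left(-1983 - 1841\right) - 2127 = -3824 - 2127 = -5951$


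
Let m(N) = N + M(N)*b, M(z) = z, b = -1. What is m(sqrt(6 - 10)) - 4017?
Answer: -4017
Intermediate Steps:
m(N) = 0 (m(N) = N + N*(-1) = N - N = 0)
m(sqrt(6 - 10)) - 4017 = 0 - 4017 = -4017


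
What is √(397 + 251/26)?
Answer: √274898/26 ≈ 20.166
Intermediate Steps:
√(397 + 251/26) = √(10573/26) = √274898/26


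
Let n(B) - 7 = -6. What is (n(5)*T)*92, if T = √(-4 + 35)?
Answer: 92*√31 ≈ 512.23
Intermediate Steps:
T = √31 ≈ 5.5678
n(B) = 1 (n(B) = 7 - 6 = 1)
(n(5)*T)*92 = (1*√31)*92 = √31*92 = 92*√31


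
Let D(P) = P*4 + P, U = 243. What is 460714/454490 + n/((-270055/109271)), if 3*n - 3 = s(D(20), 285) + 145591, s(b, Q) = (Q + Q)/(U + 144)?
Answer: -18654104590869863/949986678393 ≈ -19636.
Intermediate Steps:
D(P) = 5*P (D(P) = 4*P + P = 5*P)
s(b, Q) = 2*Q/387 (s(b, Q) = (Q + Q)/(243 + 144) = (2*Q)/387 = (2*Q)*(1/387) = 2*Q/387)
n = 18781816/387 (n = 1 + ((2/387)*285 + 145591)/3 = 1 + (190/129 + 145591)/3 = 1 + (⅓)*(18781429/129) = 1 + 18781429/387 = 18781816/387 ≈ 48532.)
460714/454490 + n/((-270055/109271)) = 460714/454490 + 18781816/(387*((-270055/109271))) = 460714*(1/454490) + 18781816/(387*((-270055*1/109271))) = 230357/227245 + 18781816/(387*(-270055/109271)) = 230357/227245 + (18781816/387)*(-109271/270055) = 230357/227245 - 2052307816136/104511285 = -18654104590869863/949986678393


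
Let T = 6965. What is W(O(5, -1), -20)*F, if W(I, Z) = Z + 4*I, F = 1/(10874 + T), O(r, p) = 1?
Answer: -16/17839 ≈ -0.00089691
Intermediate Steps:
F = 1/17839 (F = 1/(10874 + 6965) = 1/17839 ≈ 5.6057e-5)
W(O(5, -1), -20)*F = (-20 + 4*1)*(1/17839) = (-20 + 4)*(1/17839) = -16*1/17839 = -16/17839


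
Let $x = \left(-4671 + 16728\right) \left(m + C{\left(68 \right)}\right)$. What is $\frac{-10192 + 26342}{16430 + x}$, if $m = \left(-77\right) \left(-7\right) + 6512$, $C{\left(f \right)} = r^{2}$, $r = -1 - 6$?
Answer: $\frac{1615}{8562113} \approx 0.00018862$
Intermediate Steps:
$r = -7$ ($r = -1 - 6 = -7$)
$C{\left(f \right)} = 49$ ($C{\left(f \right)} = \left(-7\right)^{2} = 49$)
$m = 7051$ ($m = 539 + 6512 = 7051$)
$x = 85604700$ ($x = \left(-4671 + 16728\right) \left(7051 + 49\right) = 12057 \cdot 7100 = 85604700$)
$\frac{-10192 + 26342}{16430 + x} = \frac{-10192 + 26342}{16430 + 85604700} = \frac{16150}{85621130} = 16150 \cdot \frac{1}{85621130} = \frac{1615}{8562113}$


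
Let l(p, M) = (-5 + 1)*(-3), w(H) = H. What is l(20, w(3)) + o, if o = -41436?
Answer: -41424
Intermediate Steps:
l(p, M) = 12 (l(p, M) = -4*(-3) = 12)
l(20, w(3)) + o = 12 - 41436 = -41424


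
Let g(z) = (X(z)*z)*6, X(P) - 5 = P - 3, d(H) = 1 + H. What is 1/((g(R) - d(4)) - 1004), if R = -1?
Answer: -1/1015 ≈ -0.00098522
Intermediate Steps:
X(P) = 2 + P (X(P) = 5 + (P - 3) = 5 + (-3 + P) = 2 + P)
g(z) = 6*z*(2 + z) (g(z) = ((2 + z)*z)*6 = (z*(2 + z))*6 = 6*z*(2 + z))
1/((g(R) - d(4)) - 1004) = 1/((6*(-1)*(2 - 1) - (1 + 4)) - 1004) = 1/((6*(-1)*1 - 1*5) - 1004) = 1/((-6 - 5) - 1004) = 1/(-11 - 1004) = 1/(-1015) = -1/1015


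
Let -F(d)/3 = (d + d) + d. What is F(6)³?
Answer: -157464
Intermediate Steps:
F(d) = -9*d (F(d) = -3*((d + d) + d) = -3*(2*d + d) = -9*d)
F(6)³ = (-9*6)³ = (-54)³ = -157464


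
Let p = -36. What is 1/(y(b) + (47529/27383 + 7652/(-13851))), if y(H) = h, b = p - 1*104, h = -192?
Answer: -379281933/72373341673 ≈ -0.0052406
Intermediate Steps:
b = -140 (b = -36 - 1*104 = -36 - 104 = -140)
y(H) = -192
1/(y(b) + (47529/27383 + 7652/(-13851))) = 1/(-192 + (47529/27383 + 7652/(-13851))) = 1/(-192 + (47529*(1/27383) + 7652*(-1/13851))) = 1/(-192 + (47529/27383 - 7652/13851)) = 1/(-192 + 448789463/379281933) = 1/(-72373341673/379281933) = -379281933/72373341673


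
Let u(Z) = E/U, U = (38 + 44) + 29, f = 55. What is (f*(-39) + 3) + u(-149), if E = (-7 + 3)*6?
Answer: -79262/37 ≈ -2142.2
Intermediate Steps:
U = 111 (U = 82 + 29 = 111)
E = -24 (E = -4*6 = -24)
u(Z) = -8/37 (u(Z) = -24/111 = -24*1/111 = -8/37)
(f*(-39) + 3) + u(-149) = (55*(-39) + 3) - 8/37 = (-2145 + 3) - 8/37 = -2142 - 8/37 = -79262/37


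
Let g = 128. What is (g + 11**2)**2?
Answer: 62001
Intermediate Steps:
(g + 11**2)**2 = (128 + 11**2)**2 = (128 + 121)**2 = 249**2 = 62001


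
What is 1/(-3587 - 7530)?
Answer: -1/11117 ≈ -8.9952e-5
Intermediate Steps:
1/(-3587 - 7530) = 1/(-11117) = -1/11117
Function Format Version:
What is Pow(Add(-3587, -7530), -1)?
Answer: Rational(-1, 11117) ≈ -8.9952e-5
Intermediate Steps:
Pow(Add(-3587, -7530), -1) = Pow(-11117, -1) = Rational(-1, 11117)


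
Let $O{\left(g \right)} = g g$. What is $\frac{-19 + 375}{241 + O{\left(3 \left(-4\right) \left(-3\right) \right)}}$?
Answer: $\frac{356}{1537} \approx 0.23162$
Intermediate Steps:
$O{\left(g \right)} = g^{2}$
$\frac{-19 + 375}{241 + O{\left(3 \left(-4\right) \left(-3\right) \right)}} = \frac{-19 + 375}{241 + \left(3 \left(-4\right) \left(-3\right)\right)^{2}} = \frac{356}{241 + \left(\left(-12\right) \left(-3\right)\right)^{2}} = \frac{356}{241 + 36^{2}} = \frac{356}{241 + 1296} = \frac{356}{1537}$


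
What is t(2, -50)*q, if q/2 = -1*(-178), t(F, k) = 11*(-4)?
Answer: -15664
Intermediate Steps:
t(F, k) = -44
q = 356 (q = 2*(-1*(-178)) = 2*178 = 356)
t(2, -50)*q = -44*356 = -15664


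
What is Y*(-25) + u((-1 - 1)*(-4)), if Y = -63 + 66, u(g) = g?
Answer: -67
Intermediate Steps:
Y = 3
Y*(-25) + u((-1 - 1)*(-4)) = 3*(-25) + (-1 - 1)*(-4) = -75 - 2*(-4) = -75 + 8 = -67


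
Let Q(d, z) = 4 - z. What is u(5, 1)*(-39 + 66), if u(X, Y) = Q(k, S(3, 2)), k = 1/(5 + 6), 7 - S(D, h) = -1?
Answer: -108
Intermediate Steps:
S(D, h) = 8 (S(D, h) = 7 - 1*(-1) = 7 + 1 = 8)
k = 1/11 ≈ 0.090909
u(X, Y) = -4 (u(X, Y) = 4 - 1*8 = 4 - 8 = -4)
u(5, 1)*(-39 + 66) = -4*(-39 + 66) = -4*27 = -108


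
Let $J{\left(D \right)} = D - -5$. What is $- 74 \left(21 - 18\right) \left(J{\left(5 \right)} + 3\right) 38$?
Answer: $-109668$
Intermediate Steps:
$J{\left(D \right)} = 5 + D$ ($J{\left(D \right)} = D + 5 = 5 + D$)
$- 74 \left(21 - 18\right) \left(J{\left(5 \right)} + 3\right) 38 = - 74 \left(21 - 18\right) \left(\left(5 + 5\right) + 3\right) 38 = - 74 \cdot 3 \left(10 + 3\right) 38 = - 74 \cdot 3 \cdot 13 \cdot 38 = \left(-74\right) 39 \cdot 38 = \left(-2886\right) 38 = -109668$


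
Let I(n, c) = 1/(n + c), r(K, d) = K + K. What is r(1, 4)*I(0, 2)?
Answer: 1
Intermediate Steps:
r(K, d) = 2*K
I(n, c) = 1/(c + n)
r(1, 4)*I(0, 2) = (2*1)/(2 + 0) = 2/2 = 2*(½) = 1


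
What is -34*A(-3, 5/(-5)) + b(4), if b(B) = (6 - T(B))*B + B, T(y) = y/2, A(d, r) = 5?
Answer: -150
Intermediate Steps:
T(y) = y/2 (T(y) = y*(½) = y/2)
b(B) = B + B*(6 - B/2) (b(B) = (6 - B/2)*B + B = B*(6 - B/2) + B = B + B*(6 - B/2))
-34*A(-3, 5/(-5)) + b(4) = -34*5 + (½)*4*(14 - 1*4) = -170 + (½)*4*(14 - 4) = -170 + (½)*4*10 = -170 + 20 = -150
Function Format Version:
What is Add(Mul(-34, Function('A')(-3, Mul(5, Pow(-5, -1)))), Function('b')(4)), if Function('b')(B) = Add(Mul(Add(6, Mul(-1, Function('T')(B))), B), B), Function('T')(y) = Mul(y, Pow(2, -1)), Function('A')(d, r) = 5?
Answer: -150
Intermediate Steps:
Function('T')(y) = Mul(Rational(1, 2), y) (Function('T')(y) = Mul(y, Rational(1, 2)) = Mul(Rational(1, 2), y))
Function('b')(B) = Add(B, Mul(B, Add(6, Mul(Rational(-1, 2), B)))) (Function('b')(B) = Add(Mul(Add(6, Mul(-1, Mul(Rational(1, 2), B))), B), B) = Add(Mul(Add(6, Mul(Rational(-1, 2), B)), B), B) = Add(Mul(B, Add(6, Mul(Rational(-1, 2), B))), B) = Add(B, Mul(B, Add(6, Mul(Rational(-1, 2), B)))))
Add(Mul(-34, Function('A')(-3, Mul(5, Pow(-5, -1)))), Function('b')(4)) = Add(Mul(-34, 5), Mul(Rational(1, 2), 4, Add(14, Mul(-1, 4)))) = Add(-170, Mul(Rational(1, 2), 4, Add(14, -4))) = Add(-170, Mul(Rational(1, 2), 4, 10)) = Add(-170, 20) = -150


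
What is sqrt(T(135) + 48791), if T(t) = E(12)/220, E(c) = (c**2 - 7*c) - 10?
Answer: sqrt(23614954)/22 ≈ 220.89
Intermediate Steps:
E(c) = -10 + c**2 - 7*c
T(t) = 5/22 (T(t) = (-10 + 12**2 - 7*12)/220 = (-10 + 144 - 84)*(1/220) = 50*(1/220) = 5/22)
sqrt(T(135) + 48791) = sqrt(5/22 + 48791) = sqrt(1073407/22) = sqrt(23614954)/22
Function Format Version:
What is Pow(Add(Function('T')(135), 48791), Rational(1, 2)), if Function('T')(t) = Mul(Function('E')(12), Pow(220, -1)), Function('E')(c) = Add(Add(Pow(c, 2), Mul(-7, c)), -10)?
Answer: Mul(Rational(1, 22), Pow(23614954, Rational(1, 2))) ≈ 220.89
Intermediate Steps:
Function('E')(c) = Add(-10, Pow(c, 2), Mul(-7, c))
Function('T')(t) = Rational(5, 22) (Function('T')(t) = Mul(Add(-10, Pow(12, 2), Mul(-7, 12)), Pow(220, -1)) = Mul(Add(-10, 144, -84), Rational(1, 220)) = Mul(50, Rational(1, 220)) = Rational(5, 22))
Pow(Add(Function('T')(135), 48791), Rational(1, 2)) = Pow(Add(Rational(5, 22), 48791), Rational(1, 2)) = Pow(Rational(1073407, 22), Rational(1, 2)) = Mul(Rational(1, 22), Pow(23614954, Rational(1, 2)))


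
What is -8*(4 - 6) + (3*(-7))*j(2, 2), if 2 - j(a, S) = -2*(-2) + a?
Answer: 100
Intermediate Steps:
j(a, S) = -2 - a (j(a, S) = 2 - (-2*(-2) + a) = 2 - (4 + a) = 2 + (-4 - a) = -2 - a)
-8*(4 - 6) + (3*(-7))*j(2, 2) = -8*(4 - 6) + (3*(-7))*(-2 - 1*2) = -8*(-2) - 21*(-2 - 2) = 16 - 21*(-4) = 16 + 84 = 100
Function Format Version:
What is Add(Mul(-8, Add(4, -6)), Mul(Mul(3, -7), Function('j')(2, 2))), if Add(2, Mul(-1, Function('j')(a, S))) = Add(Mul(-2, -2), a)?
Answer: 100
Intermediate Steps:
Function('j')(a, S) = Add(-2, Mul(-1, a)) (Function('j')(a, S) = Add(2, Mul(-1, Add(Mul(-2, -2), a))) = Add(2, Mul(-1, Add(4, a))) = Add(2, Add(-4, Mul(-1, a))) = Add(-2, Mul(-1, a)))
Add(Mul(-8, Add(4, -6)), Mul(Mul(3, -7), Function('j')(2, 2))) = Add(Mul(-8, Add(4, -6)), Mul(Mul(3, -7), Add(-2, Mul(-1, 2)))) = Add(Mul(-8, -2), Mul(-21, Add(-2, -2))) = Add(16, Mul(-21, -4)) = Add(16, 84) = 100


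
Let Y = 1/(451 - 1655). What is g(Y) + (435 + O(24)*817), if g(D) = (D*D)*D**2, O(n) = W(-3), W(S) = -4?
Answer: -5953228088942847/2101386547456 ≈ -2833.0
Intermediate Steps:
O(n) = -4
Y = -1/1204 (Y = 1/(-1204) = -1/1204 ≈ -0.00083056)
g(D) = D**4 (g(D) = D**2*D**2 = D**4)
g(Y) + (435 + O(24)*817) = (-1/1204)**4 + (435 - 4*817) = 1/2101386547456 + (435 - 3268) = 1/2101386547456 - 2833 = -5953228088942847/2101386547456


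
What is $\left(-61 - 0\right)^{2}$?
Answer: $3721$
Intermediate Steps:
$\left(-61 - 0\right)^{2} = \left(-61 + 0\right)^{2} = \left(-61\right)^{2} = 3721$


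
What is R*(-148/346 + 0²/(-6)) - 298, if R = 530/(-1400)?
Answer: -3606819/12110 ≈ -297.84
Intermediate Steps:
R = -53/140 (R = 530*(-1/1400) = -53/140 ≈ -0.37857)
R*(-148/346 + 0²/(-6)) - 298 = -53*(-148/346 + 0²/(-6))/140 - 298 = -53*(-148*1/346 + 0*(-⅙))/140 - 298 = -53*(-74/173 + 0)/140 - 298 = -53/140*(-74/173) - 298 = 1961/12110 - 298 = -3606819/12110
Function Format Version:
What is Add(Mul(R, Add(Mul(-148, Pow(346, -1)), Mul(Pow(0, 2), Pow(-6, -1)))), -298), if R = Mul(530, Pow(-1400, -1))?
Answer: Rational(-3606819, 12110) ≈ -297.84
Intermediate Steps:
R = Rational(-53, 140) (R = Mul(530, Rational(-1, 1400)) = Rational(-53, 140) ≈ -0.37857)
Add(Mul(R, Add(Mul(-148, Pow(346, -1)), Mul(Pow(0, 2), Pow(-6, -1)))), -298) = Add(Mul(Rational(-53, 140), Add(Mul(-148, Pow(346, -1)), Mul(Pow(0, 2), Pow(-6, -1)))), -298) = Add(Mul(Rational(-53, 140), Add(Mul(-148, Rational(1, 346)), Mul(0, Rational(-1, 6)))), -298) = Add(Mul(Rational(-53, 140), Add(Rational(-74, 173), 0)), -298) = Add(Mul(Rational(-53, 140), Rational(-74, 173)), -298) = Add(Rational(1961, 12110), -298) = Rational(-3606819, 12110)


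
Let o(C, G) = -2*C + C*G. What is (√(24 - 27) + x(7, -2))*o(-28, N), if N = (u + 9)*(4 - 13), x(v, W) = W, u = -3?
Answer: -3136 + 1568*I*√3 ≈ -3136.0 + 2715.9*I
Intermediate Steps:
N = -54 (N = (-3 + 9)*(4 - 13) = 6*(-9) = -54)
(√(24 - 27) + x(7, -2))*o(-28, N) = (√(24 - 27) - 2)*(-28*(-2 - 54)) = (√(-3) - 2)*(-28*(-56)) = (I*√3 - 2)*1568 = (-2 + I*√3)*1568 = -3136 + 1568*I*√3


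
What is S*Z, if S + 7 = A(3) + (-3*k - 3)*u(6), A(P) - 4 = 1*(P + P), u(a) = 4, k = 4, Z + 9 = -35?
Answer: 2508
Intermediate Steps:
Z = -44 (Z = -9 - 35 = -44)
A(P) = 4 + 2*P (A(P) = 4 + 1*(P + P) = 4 + 1*(2*P) = 4 + 2*P)
S = -57 (S = -7 + ((4 + 2*3) + (-3*4 - 3)*4) = -7 + ((4 + 6) + (-12 - 3)*4) = -7 + (10 - 15*4) = -7 + (10 - 60) = -7 - 50 = -57)
S*Z = -57*(-44) = 2508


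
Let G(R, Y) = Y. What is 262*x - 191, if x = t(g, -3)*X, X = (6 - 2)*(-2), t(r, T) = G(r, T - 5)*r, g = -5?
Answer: -84031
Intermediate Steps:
t(r, T) = r*(-5 + T) (t(r, T) = (T - 5)*r = (-5 + T)*r = r*(-5 + T))
X = -8 (X = 4*(-2) = -8)
x = -320 (x = -5*(-5 - 3)*(-8) = -5*(-8)*(-8) = 40*(-8) = -320)
262*x - 191 = 262*(-320) - 191 = -83840 - 191 = -84031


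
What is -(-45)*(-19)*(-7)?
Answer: 5985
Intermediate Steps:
-(-45)*(-19)*(-7) = -45*19*(-7) = -855*(-7) = 5985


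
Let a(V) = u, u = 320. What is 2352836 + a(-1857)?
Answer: 2353156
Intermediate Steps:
a(V) = 320
2352836 + a(-1857) = 2352836 + 320 = 2353156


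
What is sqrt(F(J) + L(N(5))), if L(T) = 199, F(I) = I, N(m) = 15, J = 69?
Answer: 2*sqrt(67) ≈ 16.371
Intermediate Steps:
sqrt(F(J) + L(N(5))) = sqrt(69 + 199) = sqrt(268) = 2*sqrt(67)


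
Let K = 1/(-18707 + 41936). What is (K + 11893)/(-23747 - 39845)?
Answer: -138131249/738589284 ≈ -0.18702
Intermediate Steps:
K = 1/23229 ≈ 4.3050e-5
(K + 11893)/(-23747 - 39845) = (1/23229 + 11893)/(-23747 - 39845) = (276262498/23229)/(-63592) = (276262498/23229)*(-1/63592) = -138131249/738589284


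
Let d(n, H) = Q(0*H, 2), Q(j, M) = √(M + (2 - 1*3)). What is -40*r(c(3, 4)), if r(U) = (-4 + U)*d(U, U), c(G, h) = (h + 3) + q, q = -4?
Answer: 40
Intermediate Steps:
Q(j, M) = √(-1 + M) (Q(j, M) = √(M + (2 - 3)) = √(M - 1) = √(-1 + M))
d(n, H) = 1 (d(n, H) = √(-1 + 2) = √1 = 1)
c(G, h) = -1 + h (c(G, h) = (h + 3) - 4 = (3 + h) - 4 = -1 + h)
r(U) = -4 + U (r(U) = (-4 + U)*1 = -4 + U)
-40*r(c(3, 4)) = -40*(-4 + (-1 + 4)) = -40*(-4 + 3) = -40*(-1) = 40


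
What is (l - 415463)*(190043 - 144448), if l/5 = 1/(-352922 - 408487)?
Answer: -1311217973256940/69219 ≈ -1.8943e+10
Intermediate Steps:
l = -5/761409 (l = 5/(-352922 - 408487) = 5/(-761409) = 5*(-1/761409) = -5/761409 ≈ -6.5668e-6)
(l - 415463)*(190043 - 144448) = (-5/761409 - 415463)*(190043 - 144448) = -316337267372/761409*45595 = -1311217973256940/69219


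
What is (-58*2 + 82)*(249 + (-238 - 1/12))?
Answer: -2227/6 ≈ -371.17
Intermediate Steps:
(-58*2 + 82)*(249 + (-238 - 1/12)) = (-116 + 82)*(249 + (-238 - 1*1/12)) = -34*(249 + (-238 - 1/12)) = -34*(249 - 2857/12) = -34*131/12 = -2227/6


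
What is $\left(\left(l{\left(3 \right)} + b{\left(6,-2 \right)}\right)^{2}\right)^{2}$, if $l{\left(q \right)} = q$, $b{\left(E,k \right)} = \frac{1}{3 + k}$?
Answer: $256$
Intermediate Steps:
$\left(\left(l{\left(3 \right)} + b{\left(6,-2 \right)}\right)^{2}\right)^{2} = \left(\left(3 + \frac{1}{3 - 2}\right)^{2}\right)^{2} = \left(\left(3 + 1^{-1}\right)^{2}\right)^{2} = \left(\left(3 + 1\right)^{2}\right)^{2} = \left(4^{2}\right)^{2} = 16^{2} = 256$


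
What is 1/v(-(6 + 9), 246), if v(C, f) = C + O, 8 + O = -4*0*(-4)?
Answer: -1/23 ≈ -0.043478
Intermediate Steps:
O = -8 (O = -8 - 4*0*(-4) = -8 + 0*(-4) = -8 + 0 = -8)
v(C, f) = -8 + C (v(C, f) = C - 8 = -8 + C)
1/v(-(6 + 9), 246) = 1/(-8 - (6 + 9)) = 1/(-8 - 1*15) = 1/(-8 - 15) = 1/(-23) = -1/23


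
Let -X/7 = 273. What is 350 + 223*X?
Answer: -425803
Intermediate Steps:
X = -1911 (X = -7*273 = -1911)
350 + 223*X = 350 + 223*(-1911) = 350 - 426153 = -425803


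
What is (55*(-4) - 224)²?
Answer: 197136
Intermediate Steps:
(55*(-4) - 224)² = (-220 - 224)² = (-444)² = 197136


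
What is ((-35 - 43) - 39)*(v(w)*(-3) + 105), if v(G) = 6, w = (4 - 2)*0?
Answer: -10179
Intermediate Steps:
w = 0 (w = 2*0 = 0)
((-35 - 43) - 39)*(v(w)*(-3) + 105) = ((-35 - 43) - 39)*(6*(-3) + 105) = (-78 - 39)*(-18 + 105) = -117*87 = -10179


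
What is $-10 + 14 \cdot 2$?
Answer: $18$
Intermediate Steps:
$-10 + 14 \cdot 2 = -10 + 28 = 18$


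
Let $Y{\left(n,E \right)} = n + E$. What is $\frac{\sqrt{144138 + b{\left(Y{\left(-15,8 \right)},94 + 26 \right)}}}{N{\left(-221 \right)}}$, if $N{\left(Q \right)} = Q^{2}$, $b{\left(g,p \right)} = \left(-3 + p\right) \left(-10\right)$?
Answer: $\frac{2 \sqrt{35742}}{48841} \approx 0.0077417$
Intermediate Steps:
$Y{\left(n,E \right)} = E + n$
$b{\left(g,p \right)} = 30 - 10 p$
$\frac{\sqrt{144138 + b{\left(Y{\left(-15,8 \right)},94 + 26 \right)}}}{N{\left(-221 \right)}} = \frac{\sqrt{144138 + \left(30 - 10 \left(94 + 26\right)\right)}}{\left(-221\right)^{2}} = \frac{\sqrt{144138 + \left(30 - 1200\right)}}{48841} = \sqrt{144138 + \left(30 - 1200\right)} \frac{1}{48841} = \sqrt{144138 - 1170} \cdot \frac{1}{48841} = \sqrt{142968} \cdot \frac{1}{48841} = 2 \sqrt{35742} \cdot \frac{1}{48841} = \frac{2 \sqrt{35742}}{48841}$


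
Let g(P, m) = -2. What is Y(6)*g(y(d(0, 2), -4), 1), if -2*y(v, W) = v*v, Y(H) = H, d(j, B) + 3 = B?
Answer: -12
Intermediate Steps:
d(j, B) = -3 + B
y(v, W) = -v²/2 (y(v, W) = -v*v/2 = -v²/2)
Y(6)*g(y(d(0, 2), -4), 1) = 6*(-2) = -12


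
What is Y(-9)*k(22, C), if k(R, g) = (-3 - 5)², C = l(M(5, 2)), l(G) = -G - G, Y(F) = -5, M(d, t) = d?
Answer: -320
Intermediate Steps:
l(G) = -2*G
C = -10 (C = -2*5 = -10)
k(R, g) = 64 (k(R, g) = (-8)² = 64)
Y(-9)*k(22, C) = -5*64 = -320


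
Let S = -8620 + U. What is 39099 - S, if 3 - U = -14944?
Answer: 32772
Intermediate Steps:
U = 14947 (U = 3 - 1*(-14944) = 3 + 14944 = 14947)
S = 6327 (S = -8620 + 14947 = 6327)
39099 - S = 39099 - 1*6327 = 39099 - 6327 = 32772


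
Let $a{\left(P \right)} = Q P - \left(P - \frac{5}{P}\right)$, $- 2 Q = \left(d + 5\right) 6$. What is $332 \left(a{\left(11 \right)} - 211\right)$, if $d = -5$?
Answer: $- \frac{809084}{11} \approx -73553.0$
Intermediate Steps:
$Q = 0$ ($Q = - \frac{\left(-5 + 5\right) 6}{2} = - \frac{0 \cdot 6}{2} = \left(- \frac{1}{2}\right) 0 = 0$)
$a{\left(P \right)} = - P + \frac{5}{P}$ ($a{\left(P \right)} = 0 P - \left(P - \frac{5}{P}\right) = 0 - \left(P - \frac{5}{P}\right) = - P + \frac{5}{P}$)
$332 \left(a{\left(11 \right)} - 211\right) = 332 \left(\left(\left(-1\right) 11 + \frac{5}{11}\right) - 211\right) = 332 \left(\left(-11 + 5 \cdot \frac{1}{11}\right) - 211\right) = 332 \left(\left(-11 + \frac{5}{11}\right) - 211\right) = 332 \left(- \frac{116}{11} - 211\right) = 332 \left(- \frac{2437}{11}\right) = - \frac{809084}{11}$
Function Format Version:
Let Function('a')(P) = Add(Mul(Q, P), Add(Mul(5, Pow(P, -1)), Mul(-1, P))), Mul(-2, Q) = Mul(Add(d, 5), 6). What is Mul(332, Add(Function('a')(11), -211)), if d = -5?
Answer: Rational(-809084, 11) ≈ -73553.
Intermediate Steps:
Q = 0 (Q = Mul(Rational(-1, 2), Mul(Add(-5, 5), 6)) = Mul(Rational(-1, 2), Mul(0, 6)) = Mul(Rational(-1, 2), 0) = 0)
Function('a')(P) = Add(Mul(-1, P), Mul(5, Pow(P, -1))) (Function('a')(P) = Add(Mul(0, P), Add(Mul(5, Pow(P, -1)), Mul(-1, P))) = Add(0, Add(Mul(-1, P), Mul(5, Pow(P, -1)))) = Add(Mul(-1, P), Mul(5, Pow(P, -1))))
Mul(332, Add(Function('a')(11), -211)) = Mul(332, Add(Add(Mul(-1, 11), Mul(5, Pow(11, -1))), -211)) = Mul(332, Add(Add(-11, Mul(5, Rational(1, 11))), -211)) = Mul(332, Add(Add(-11, Rational(5, 11)), -211)) = Mul(332, Add(Rational(-116, 11), -211)) = Mul(332, Rational(-2437, 11)) = Rational(-809084, 11)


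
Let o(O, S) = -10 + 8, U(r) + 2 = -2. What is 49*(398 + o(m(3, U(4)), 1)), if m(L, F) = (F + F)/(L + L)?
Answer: 19404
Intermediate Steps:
U(r) = -4 (U(r) = -2 - 2 = -4)
m(L, F) = F/L (m(L, F) = (2*F)/((2*L)) = (2*F)*(1/(2*L)) = F/L)
o(O, S) = -2
49*(398 + o(m(3, U(4)), 1)) = 49*(398 - 2) = 49*396 = 19404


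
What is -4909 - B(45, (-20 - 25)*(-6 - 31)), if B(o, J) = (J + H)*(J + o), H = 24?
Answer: -2893099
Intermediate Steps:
B(o, J) = (24 + J)*(J + o) (B(o, J) = (J + 24)*(J + o) = (24 + J)*(J + o))
-4909 - B(45, (-20 - 25)*(-6 - 31)) = -4909 - (((-20 - 25)*(-6 - 31))**2 + 24*((-20 - 25)*(-6 - 31)) + 24*45 + ((-20 - 25)*(-6 - 31))*45) = -4909 - ((-45*(-37))**2 + 24*(-45*(-37)) + 1080 - 45*(-37)*45) = -4909 - (1665**2 + 24*1665 + 1080 + 1665*45) = -4909 - (2772225 + 39960 + 1080 + 74925) = -4909 - 1*2888190 = -4909 - 2888190 = -2893099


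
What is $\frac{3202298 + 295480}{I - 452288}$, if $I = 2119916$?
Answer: $\frac{194321}{92646} \approx 2.0975$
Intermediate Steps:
$\frac{3202298 + 295480}{I - 452288} = \frac{3202298 + 295480}{2119916 - 452288} = \frac{3497778}{1667628} = 3497778 \cdot \frac{1}{1667628} = \frac{194321}{92646}$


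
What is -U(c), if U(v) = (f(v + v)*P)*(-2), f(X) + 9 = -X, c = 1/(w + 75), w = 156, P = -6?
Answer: 8324/77 ≈ 108.10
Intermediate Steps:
c = 1/231 (c = 1/(156 + 75) = 1/231 ≈ 0.0043290)
f(X) = -9 - X
U(v) = -108 - 24*v (U(v) = ((-9 - (v + v))*(-6))*(-2) = ((-9 - 2*v)*(-6))*(-2) = (54 + 12*v)*(-2) = -108 - 24*v)
-U(c) = -(-108 - 24*1/231) = -(-108 - 8/77) = -1*(-8324/77) = 8324/77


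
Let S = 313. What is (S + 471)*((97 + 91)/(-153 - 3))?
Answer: -36848/39 ≈ -944.82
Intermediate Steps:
(S + 471)*((97 + 91)/(-153 - 3)) = (313 + 471)*((97 + 91)/(-153 - 3)) = 784*(188/(-156)) = 784*(188*(-1/156)) = 784*(-47/39) = -36848/39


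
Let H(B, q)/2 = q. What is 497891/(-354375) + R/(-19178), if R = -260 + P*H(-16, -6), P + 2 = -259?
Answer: -5283159299/3398101875 ≈ -1.5547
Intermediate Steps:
P = -261 (P = -2 - 259 = -261)
H(B, q) = 2*q
R = 2872 (R = -260 - 522*(-6) = -260 - 261*(-12) = -260 + 3132 = 2872)
497891/(-354375) + R/(-19178) = 497891/(-354375) + 2872/(-19178) = 497891*(-1/354375) + 2872*(-1/19178) = -497891/354375 - 1436/9589 = -5283159299/3398101875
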